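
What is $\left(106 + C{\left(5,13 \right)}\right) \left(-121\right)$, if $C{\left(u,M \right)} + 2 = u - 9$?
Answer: $-12100$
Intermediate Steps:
$C{\left(u,M \right)} = -11 + u$ ($C{\left(u,M \right)} = -2 + \left(u - 9\right) = -2 + \left(-9 + u\right) = -11 + u$)
$\left(106 + C{\left(5,13 \right)}\right) \left(-121\right) = \left(106 + \left(-11 + 5\right)\right) \left(-121\right) = \left(106 - 6\right) \left(-121\right) = 100 \left(-121\right) = -12100$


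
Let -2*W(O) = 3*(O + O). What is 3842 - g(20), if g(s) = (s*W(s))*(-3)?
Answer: 242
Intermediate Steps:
W(O) = -3*O (W(O) = -3*(O + O)/2 = -3*2*O/2 = -3*O)
g(s) = 9*s**2 (g(s) = (s*(-3*s))*(-3) = -3*s**2*(-3) = 9*s**2)
3842 - g(20) = 3842 - 9*20**2 = 3842 - 9*400 = 3842 - 1*3600 = 3842 - 3600 = 242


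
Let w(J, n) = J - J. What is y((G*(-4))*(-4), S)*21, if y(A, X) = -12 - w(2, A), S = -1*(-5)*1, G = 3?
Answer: -252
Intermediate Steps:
S = 5 (S = 5*1 = 5)
w(J, n) = 0
y(A, X) = -12 (y(A, X) = -12 - 1*0 = -12 + 0 = -12)
y((G*(-4))*(-4), S)*21 = -12*21 = -252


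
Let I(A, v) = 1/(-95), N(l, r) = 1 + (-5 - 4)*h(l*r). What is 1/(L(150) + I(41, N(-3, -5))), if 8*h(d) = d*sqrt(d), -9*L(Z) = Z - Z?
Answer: -95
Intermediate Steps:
L(Z) = 0 (L(Z) = -(Z - Z)/9 = -1/9*0 = 0)
h(d) = d**(3/2)/8 (h(d) = (d*sqrt(d))/8 = d**(3/2)/8)
N(l, r) = 1 - 9*(l*r)**(3/2)/8 (N(l, r) = 1 + (-5 - 4)*((l*r)**(3/2)/8) = 1 - 9*(l*r)**(3/2)/8)
I(A, v) = -1/95
1/(L(150) + I(41, N(-3, -5))) = 1/(0 - 1/95) = 1/(-1/95) = -95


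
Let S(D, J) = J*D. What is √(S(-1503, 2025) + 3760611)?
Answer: 2*√179259 ≈ 846.78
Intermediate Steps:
S(D, J) = D*J
√(S(-1503, 2025) + 3760611) = √(-1503*2025 + 3760611) = √(-3043575 + 3760611) = √717036 = 2*√179259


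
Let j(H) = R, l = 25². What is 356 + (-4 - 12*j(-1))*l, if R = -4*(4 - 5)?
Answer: -32144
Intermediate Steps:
R = 4 (R = -4*(-1) = 4)
l = 625
j(H) = 4
356 + (-4 - 12*j(-1))*l = 356 + (-4 - 12*4)*625 = 356 + (-4 - 48)*625 = 356 - 52*625 = 356 - 32500 = -32144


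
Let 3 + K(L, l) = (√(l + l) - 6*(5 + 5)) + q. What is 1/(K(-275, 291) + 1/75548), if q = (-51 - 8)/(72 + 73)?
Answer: -2536279430624940/137537536297169563 - 120000193891600*√582/412612608891508689 ≈ -0.025457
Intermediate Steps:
q = -59/145 ≈ -0.40690
K(L, l) = -9194/145 + √2*√l (K(L, l) = -3 + ((√(l + l) - 6*(5 + 5)) - 59/145) = -3 + ((√(2*l) - 6*10) - 59/145) = -3 + ((√2*√l - 60) - 59/145) = -3 + ((-60 + √2*√l) - 59/145) = -3 + (-8759/145 + √2*√l) = -9194/145 + √2*√l)
1/(K(-275, 291) + 1/75548) = 1/((-9194/145 + √2*√291) + 1/75548) = 1/((-9194/145 + √582) + 1/75548) = 1/(-694588167/10954460 + √582)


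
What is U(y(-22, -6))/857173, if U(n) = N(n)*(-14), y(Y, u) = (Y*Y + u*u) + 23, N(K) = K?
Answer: -7602/857173 ≈ -0.0088687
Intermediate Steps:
y(Y, u) = 23 + Y² + u² (y(Y, u) = (Y² + u²) + 23 = 23 + Y² + u²)
U(n) = -14*n (U(n) = n*(-14) = -14*n)
U(y(-22, -6))/857173 = -14*(23 + (-22)² + (-6)²)/857173 = -14*(23 + 484 + 36)*(1/857173) = -14*543*(1/857173) = -7602*1/857173 = -7602/857173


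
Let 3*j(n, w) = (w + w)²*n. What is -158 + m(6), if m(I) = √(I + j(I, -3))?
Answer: -158 + √78 ≈ -149.17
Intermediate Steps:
j(n, w) = 4*n*w²/3 (j(n, w) = ((w + w)²*n)/3 = ((2*w)²*n)/3 = ((4*w²)*n)/3 = (4*n*w²)/3 = 4*n*w²/3)
m(I) = √13*√I (m(I) = √(I + (4/3)*I*(-3)²) = √(I + (4/3)*I*9) = √(I + 12*I) = √(13*I) = √13*√I)
-158 + m(6) = -158 + √13*√6 = -158 + √78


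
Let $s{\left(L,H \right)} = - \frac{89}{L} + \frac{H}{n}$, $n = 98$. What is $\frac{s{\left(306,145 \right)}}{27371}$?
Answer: $\frac{8912}{205200387} \approx 4.3431 \cdot 10^{-5}$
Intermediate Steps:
$s{\left(L,H \right)} = - \frac{89}{L} + \frac{H}{98}$
$\frac{s{\left(306,145 \right)}}{27371} = \frac{- \frac{89}{306} + \frac{1}{98} \cdot 145}{27371} = \left(\left(-89\right) \frac{1}{306} + \frac{145}{98}\right) \frac{1}{27371} = \left(- \frac{89}{306} + \frac{145}{98}\right) \frac{1}{27371} = \frac{8912}{7497} \cdot \frac{1}{27371} = \frac{8912}{205200387}$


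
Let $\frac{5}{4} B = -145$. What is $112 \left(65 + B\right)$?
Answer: $-5712$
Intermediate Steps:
$B = -116$ ($B = \frac{4}{5} \left(-145\right) = -116$)
$112 \left(65 + B\right) = 112 \left(65 - 116\right) = 112 \left(-51\right) = -5712$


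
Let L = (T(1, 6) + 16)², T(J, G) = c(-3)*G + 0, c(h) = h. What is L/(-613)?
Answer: -4/613 ≈ -0.0065253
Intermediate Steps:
T(J, G) = -3*G (T(J, G) = -3*G + 0 = -3*G)
L = 4 (L = (-3*6 + 16)² = (-18 + 16)² = (-2)² = 4)
L/(-613) = 4/(-613) = 4*(-1/613) = -4/613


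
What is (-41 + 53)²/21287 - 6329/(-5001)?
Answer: 135445567/106456287 ≈ 1.2723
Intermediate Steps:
(-41 + 53)²/21287 - 6329/(-5001) = 12²*(1/21287) - 6329*(-1/5001) = 144*(1/21287) + 6329/5001 = 144/21287 + 6329/5001 = 135445567/106456287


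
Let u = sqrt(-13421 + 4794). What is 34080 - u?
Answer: 34080 - I*sqrt(8627) ≈ 34080.0 - 92.882*I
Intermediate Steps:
u = I*sqrt(8627) (u = sqrt(-8627) = I*sqrt(8627) ≈ 92.882*I)
34080 - u = 34080 - I*sqrt(8627)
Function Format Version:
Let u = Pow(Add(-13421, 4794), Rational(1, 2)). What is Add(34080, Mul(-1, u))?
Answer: Add(34080, Mul(-1, I, Pow(8627, Rational(1, 2)))) ≈ Add(34080., Mul(-92.882, I))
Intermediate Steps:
u = Mul(I, Pow(8627, Rational(1, 2))) (u = Pow(-8627, Rational(1, 2)) = Mul(I, Pow(8627, Rational(1, 2))) ≈ Mul(92.882, I))
Add(34080, Mul(-1, u)) = Add(34080, Mul(-1, Mul(I, Pow(8627, Rational(1, 2))))) = Add(34080, Mul(-1, I, Pow(8627, Rational(1, 2))))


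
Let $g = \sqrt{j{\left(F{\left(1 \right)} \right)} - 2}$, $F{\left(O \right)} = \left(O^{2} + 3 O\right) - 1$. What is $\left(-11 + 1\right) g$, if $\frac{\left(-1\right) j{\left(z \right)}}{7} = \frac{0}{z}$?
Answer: $- 10 i \sqrt{2} \approx - 14.142 i$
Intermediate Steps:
$F{\left(O \right)} = -1 + O^{2} + 3 O$
$j{\left(z \right)} = 0$ ($j{\left(z \right)} = - 7 \frac{0}{z} = \left(-7\right) 0 = 0$)
$g = i \sqrt{2}$ ($g = \sqrt{0 - 2} = \sqrt{-2} = i \sqrt{2} \approx 1.4142 i$)
$\left(-11 + 1\right) g = \left(-11 + 1\right) i \sqrt{2} = - 10 i \sqrt{2}$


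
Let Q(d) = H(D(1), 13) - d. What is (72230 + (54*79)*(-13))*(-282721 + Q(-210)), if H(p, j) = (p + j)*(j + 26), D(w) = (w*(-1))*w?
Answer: -4730425196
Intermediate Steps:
D(w) = -w² (D(w) = (-w)*w = -w²)
H(p, j) = (26 + j)*(j + p) (H(p, j) = (j + p)*(26 + j) = (26 + j)*(j + p))
Q(d) = 468 - d (Q(d) = (13² + 26*13 + 26*(-1*1²) + 13*(-1*1²)) - d = (169 + 338 + 26*(-1*1) + 13*(-1*1)) - d = (169 + 338 + 26*(-1) + 13*(-1)) - d = (169 + 338 - 26 - 13) - d = 468 - d)
(72230 + (54*79)*(-13))*(-282721 + Q(-210)) = (72230 + (54*79)*(-13))*(-282721 + (468 - 1*(-210))) = (72230 + 4266*(-13))*(-282721 + (468 + 210)) = (72230 - 55458)*(-282721 + 678) = 16772*(-282043) = -4730425196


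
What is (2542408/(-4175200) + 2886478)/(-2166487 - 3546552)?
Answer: -1506452550399/2981635054100 ≈ -0.50524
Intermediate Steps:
(2542408/(-4175200) + 2886478)/(-2166487 - 3546552) = (2542408*(-1/4175200) + 2886478)/(-5713039) = (-317801/521900 + 2886478)*(-1/5713039) = (1506452550399/521900)*(-1/5713039) = -1506452550399/2981635054100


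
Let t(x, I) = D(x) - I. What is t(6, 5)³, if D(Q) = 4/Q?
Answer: -2197/27 ≈ -81.370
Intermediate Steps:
t(x, I) = -I + 4/x (t(x, I) = 4/x - I = -I + 4/x)
t(6, 5)³ = (-1*5 + 4/6)³ = (-5 + 4*(⅙))³ = (-5 + ⅔)³ = (-13/3)³ = -2197/27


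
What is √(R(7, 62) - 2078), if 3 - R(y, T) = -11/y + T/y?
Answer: 4*I*√6377/7 ≈ 45.632*I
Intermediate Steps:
R(y, T) = 3 + 11/y - T/y (R(y, T) = 3 - (-11/y + T/y) = 3 + (11/y - T/y) = 3 + 11/y - T/y)
√(R(7, 62) - 2078) = √((11 - 1*62 + 3*7)/7 - 2078) = √((11 - 62 + 21)/7 - 2078) = √((⅐)*(-30) - 2078) = √(-30/7 - 2078) = √(-14576/7) = 4*I*√6377/7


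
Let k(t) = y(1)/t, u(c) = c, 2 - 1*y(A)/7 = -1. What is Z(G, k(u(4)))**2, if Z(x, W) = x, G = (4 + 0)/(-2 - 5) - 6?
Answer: 2116/49 ≈ 43.184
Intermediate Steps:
y(A) = 21 (y(A) = 14 - 7*(-1) = 14 + 7 = 21)
G = -46/7 (G = 4/(-7) - 6 = 4*(-1/7) - 6 = -4/7 - 6 = -46/7 ≈ -6.5714)
k(t) = 21/t
Z(G, k(u(4)))**2 = (-46/7)**2 = 2116/49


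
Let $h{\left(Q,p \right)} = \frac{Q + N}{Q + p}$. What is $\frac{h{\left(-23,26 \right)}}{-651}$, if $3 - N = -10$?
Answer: $\frac{10}{1953} \approx 0.0051203$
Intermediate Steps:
$N = 13$ ($N = 3 - -10 = 3 + 10 = 13$)
$h{\left(Q,p \right)} = \frac{13 + Q}{Q + p}$ ($h{\left(Q,p \right)} = \frac{Q + 13}{Q + p} = \frac{13 + Q}{Q + p}$)
$\frac{h{\left(-23,26 \right)}}{-651} = \frac{\frac{1}{-23 + 26} \left(13 - 23\right)}{-651} = \frac{1}{3} \left(-10\right) \left(- \frac{1}{651}\right) = \left(- \frac{10}{3}\right) \left(- \frac{1}{651}\right) = \frac{10}{1953}$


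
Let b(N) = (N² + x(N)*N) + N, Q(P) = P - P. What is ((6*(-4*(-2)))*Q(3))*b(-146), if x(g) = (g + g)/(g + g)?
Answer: 0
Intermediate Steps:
x(g) = 1 (x(g) = (2*g)/((2*g)) = (2*g)*(1/(2*g)) = 1)
Q(P) = 0
b(N) = N² + 2*N (b(N) = (N² + 1*N) + N = (N² + N) + N = (N + N²) + N = N² + 2*N)
((6*(-4*(-2)))*Q(3))*b(-146) = ((6*(-4*(-2)))*0)*(-146*(2 - 146)) = ((6*8)*0)*(-146*(-144)) = (48*0)*21024 = 0*21024 = 0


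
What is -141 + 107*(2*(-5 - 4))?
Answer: -2067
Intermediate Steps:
-141 + 107*(2*(-5 - 4)) = -141 + 107*(2*(-9)) = -141 + 107*(-18) = -141 - 1926 = -2067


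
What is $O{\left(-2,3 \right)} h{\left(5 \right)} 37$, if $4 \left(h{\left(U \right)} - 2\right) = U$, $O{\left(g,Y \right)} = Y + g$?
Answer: $\frac{481}{4} \approx 120.25$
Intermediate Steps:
$h{\left(U \right)} = 2 + \frac{U}{4}$
$O{\left(-2,3 \right)} h{\left(5 \right)} 37 = \left(3 - 2\right) \left(2 + \frac{1}{4} \cdot 5\right) 37 = 1 \left(2 + \frac{5}{4}\right) 37 = 1 \cdot \frac{13}{4} \cdot 37 = \frac{13}{4} \cdot 37 = \frac{481}{4}$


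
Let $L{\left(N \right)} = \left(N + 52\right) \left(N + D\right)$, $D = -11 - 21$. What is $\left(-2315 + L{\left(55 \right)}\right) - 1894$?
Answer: $-1748$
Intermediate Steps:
$D = -32$
$L{\left(N \right)} = \left(-32 + N\right) \left(52 + N\right)$ ($L{\left(N \right)} = \left(N + 52\right) \left(N - 32\right) = \left(52 + N\right) \left(-32 + N\right) = \left(-32 + N\right) \left(52 + N\right)$)
$\left(-2315 + L{\left(55 \right)}\right) - 1894 = \left(-2315 + \left(-1664 + 55^{2} + 20 \cdot 55\right)\right) - 1894 = \left(-2315 + \left(-1664 + 3025 + 1100\right)\right) - 1894 = \left(-2315 + 2461\right) - 1894 = 146 - 1894 = -1748$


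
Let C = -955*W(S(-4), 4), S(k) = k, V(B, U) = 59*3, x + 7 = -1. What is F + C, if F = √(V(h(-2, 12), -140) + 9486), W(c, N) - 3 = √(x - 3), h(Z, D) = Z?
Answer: -2865 + √9663 - 955*I*√11 ≈ -2766.7 - 3167.4*I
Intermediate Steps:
x = -8 (x = -7 - 1 = -8)
V(B, U) = 177
W(c, N) = 3 + I*√11 (W(c, N) = 3 + √(-8 - 3) = 3 + √(-11) = 3 + I*√11)
F = √9663 (F = √(177 + 9486) = √9663 ≈ 98.301)
C = -2865 - 955*I*√11 (C = -955*(3 + I*√11) = -2865 - 955*I*√11 ≈ -2865.0 - 3167.4*I)
F + C = √9663 + (-2865 - 955*I*√11) = -2865 + √9663 - 955*I*√11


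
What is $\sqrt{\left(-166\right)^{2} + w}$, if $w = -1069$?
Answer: $9 \sqrt{327} \approx 162.75$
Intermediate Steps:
$\sqrt{\left(-166\right)^{2} + w} = \sqrt{\left(-166\right)^{2} - 1069} = \sqrt{27556 - 1069} = \sqrt{26487} = 9 \sqrt{327}$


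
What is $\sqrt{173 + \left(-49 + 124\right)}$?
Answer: $2 \sqrt{62} \approx 15.748$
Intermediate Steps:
$\sqrt{173 + \left(-49 + 124\right)} = \sqrt{173 + 75} = \sqrt{248} = 2 \sqrt{62}$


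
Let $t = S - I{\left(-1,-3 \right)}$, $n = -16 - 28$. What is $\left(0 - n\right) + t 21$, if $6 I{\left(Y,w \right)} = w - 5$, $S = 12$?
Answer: $324$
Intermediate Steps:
$n = -44$
$I{\left(Y,w \right)} = - \frac{5}{6} + \frac{w}{6}$ ($I{\left(Y,w \right)} = \frac{w - 5}{6} = \frac{-5 + w}{6} = - \frac{5}{6} + \frac{w}{6}$)
$t = \frac{40}{3}$ ($t = 12 - \left(- \frac{5}{6} + \frac{1}{6} \left(-3\right)\right) = 12 - \left(- \frac{5}{6} - \frac{1}{2}\right) = 12 - - \frac{4}{3} = 12 + \frac{4}{3} = \frac{40}{3} \approx 13.333$)
$\left(0 - n\right) + t 21 = \left(0 - -44\right) + \frac{40}{3} \cdot 21 = \left(0 + 44\right) + 280 = 44 + 280 = 324$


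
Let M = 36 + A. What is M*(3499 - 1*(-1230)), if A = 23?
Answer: 279011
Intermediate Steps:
M = 59 (M = 36 + 23 = 59)
M*(3499 - 1*(-1230)) = 59*(3499 - 1*(-1230)) = 59*(3499 + 1230) = 59*4729 = 279011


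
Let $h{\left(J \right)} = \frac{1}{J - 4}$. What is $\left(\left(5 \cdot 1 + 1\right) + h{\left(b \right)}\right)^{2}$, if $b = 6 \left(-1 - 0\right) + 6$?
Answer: $\frac{529}{16} \approx 33.063$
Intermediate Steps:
$b = 0$ ($b = 6 \left(-1 + 0\right) + 6 = 6 \left(-1\right) + 6 = -6 + 6 = 0$)
$h{\left(J \right)} = \frac{1}{-4 + J}$
$\left(\left(5 \cdot 1 + 1\right) + h{\left(b \right)}\right)^{2} = \left(\left(5 \cdot 1 + 1\right) + \frac{1}{-4 + 0}\right)^{2} = \left(\left(5 + 1\right) + \frac{1}{-4}\right)^{2} = \left(6 - \frac{1}{4}\right)^{2} = \left(\frac{23}{4}\right)^{2} = \frac{529}{16}$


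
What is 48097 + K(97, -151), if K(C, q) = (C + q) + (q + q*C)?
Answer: 33245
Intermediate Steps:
K(C, q) = C + 2*q + C*q (K(C, q) = (C + q) + (q + C*q) = C + 2*q + C*q)
48097 + K(97, -151) = 48097 + (97 + 2*(-151) + 97*(-151)) = 48097 + (97 - 302 - 14647) = 48097 - 14852 = 33245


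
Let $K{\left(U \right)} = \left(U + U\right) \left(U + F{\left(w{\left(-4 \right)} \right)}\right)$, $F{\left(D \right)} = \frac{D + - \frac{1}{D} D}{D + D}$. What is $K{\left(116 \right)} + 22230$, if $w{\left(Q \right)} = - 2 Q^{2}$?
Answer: $\frac{394093}{8} \approx 49262.0$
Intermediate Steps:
$F{\left(D \right)} = \frac{-1 + D}{2 D}$ ($F{\left(D \right)} = \frac{D - 1}{2 D} = \left(-1 + D\right) \frac{1}{2 D} = \frac{-1 + D}{2 D}$)
$K{\left(U \right)} = 2 U \left(\frac{33}{64} + U\right)$ ($K{\left(U \right)} = \left(U + U\right) \left(U + \frac{-1 - 2 \left(-4\right)^{2}}{2 \left(- 2 \left(-4\right)^{2}\right)}\right) = 2 U \left(U + \frac{-1 - 32}{2 \left(\left(-2\right) 16\right)}\right) = 2 U \left(U + \frac{-1 - 32}{2 \left(-32\right)}\right) = 2 U \left(U + \frac{1}{2} \left(- \frac{1}{32}\right) \left(-33\right)\right) = 2 U \left(U + \frac{33}{64}\right) = 2 U \left(\frac{33}{64} + U\right)$)
$K{\left(116 \right)} + 22230 = \frac{1}{32} \cdot 116 \left(33 + 64 \cdot 116\right) + 22230 = \frac{1}{32} \cdot 116 \left(33 + 7424\right) + 22230 = \frac{1}{32} \cdot 116 \cdot 7457 + 22230 = \frac{216253}{8} + 22230 = \frac{394093}{8}$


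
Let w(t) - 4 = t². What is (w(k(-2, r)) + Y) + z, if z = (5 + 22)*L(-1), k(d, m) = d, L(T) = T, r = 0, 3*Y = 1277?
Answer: 1220/3 ≈ 406.67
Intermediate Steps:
Y = 1277/3 (Y = (⅓)*1277 = 1277/3 ≈ 425.67)
w(t) = 4 + t²
z = -27 (z = (5 + 22)*(-1) = 27*(-1) = -27)
(w(k(-2, r)) + Y) + z = ((4 + (-2)²) + 1277/3) - 27 = ((4 + 4) + 1277/3) - 27 = (8 + 1277/3) - 27 = 1301/3 - 27 = 1220/3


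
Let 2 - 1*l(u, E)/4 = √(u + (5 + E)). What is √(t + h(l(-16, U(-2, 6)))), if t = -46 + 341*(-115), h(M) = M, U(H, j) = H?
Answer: √(-39253 - 4*I*√13) ≈ 0.0364 - 198.12*I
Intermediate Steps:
l(u, E) = 8 - 4*√(5 + E + u) (l(u, E) = 8 - 4*√(u + (5 + E)) = 8 - 4*√(5 + E + u))
t = -39261 (t = -46 - 39215 = -39261)
√(t + h(l(-16, U(-2, 6)))) = √(-39261 + (8 - 4*√(5 - 2 - 16))) = √(-39261 + (8 - 4*I*√13)) = √(-39253 - 4*I*√13)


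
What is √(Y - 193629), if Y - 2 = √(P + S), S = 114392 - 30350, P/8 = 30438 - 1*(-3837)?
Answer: √(-193627 + √358242) ≈ 439.35*I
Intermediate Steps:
P = 274200 (P = 8*(30438 - 1*(-3837)) = 8*(30438 + 3837) = 8*34275 = 274200)
S = 84042
Y = 2 + √358242 (Y = 2 + √(274200 + 84042) = 2 + √358242 ≈ 600.53)
√(Y - 193629) = √((2 + √358242) - 193629) = √(-193627 + √358242)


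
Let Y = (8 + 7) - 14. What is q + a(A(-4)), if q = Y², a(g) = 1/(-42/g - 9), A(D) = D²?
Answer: 85/93 ≈ 0.91398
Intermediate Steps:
Y = 1 (Y = 15 - 14 = 1)
a(g) = 1/(-9 - 42/g)
q = 1 (q = 1² = 1)
q + a(A(-4)) = 1 - 1*(-4)²/(42 + 9*(-4)²) = 1 - 1*16/(42 + 9*16) = 1 - 1*16/(42 + 144) = 1 - 1*16/186 = 1 - 1*16*1/186 = 1 - 8/93 = 85/93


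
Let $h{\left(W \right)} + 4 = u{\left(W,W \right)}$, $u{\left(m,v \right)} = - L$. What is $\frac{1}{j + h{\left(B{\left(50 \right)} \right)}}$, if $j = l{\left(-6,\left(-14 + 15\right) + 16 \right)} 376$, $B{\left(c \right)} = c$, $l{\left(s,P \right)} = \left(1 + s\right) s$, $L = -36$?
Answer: $\frac{1}{11312} \approx 8.8402 \cdot 10^{-5}$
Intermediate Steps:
$l{\left(s,P \right)} = s \left(1 + s\right)$
$u{\left(m,v \right)} = 36$ ($u{\left(m,v \right)} = \left(-1\right) \left(-36\right) = 36$)
$j = 11280$ ($j = - 6 \left(1 - 6\right) 376 = \left(-6\right) \left(-5\right) 376 = 30 \cdot 376 = 11280$)
$h{\left(W \right)} = 32$ ($h{\left(W \right)} = -4 + 36 = 32$)
$\frac{1}{j + h{\left(B{\left(50 \right)} \right)}} = \frac{1}{11280 + 32} = \frac{1}{11312}$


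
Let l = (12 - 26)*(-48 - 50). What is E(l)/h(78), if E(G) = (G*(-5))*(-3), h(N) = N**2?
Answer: 1715/507 ≈ 3.3826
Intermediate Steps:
l = 1372 (l = -14*(-98) = 1372)
E(G) = 15*G (E(G) = -5*G*(-3) = 15*G)
E(l)/h(78) = (15*1372)/(78**2) = 20580/6084 = 20580*(1/6084) = 1715/507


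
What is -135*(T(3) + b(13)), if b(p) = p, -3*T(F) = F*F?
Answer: -1350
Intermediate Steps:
T(F) = -F**2/3 (T(F) = -F*F/3 = -F**2/3)
-135*(T(3) + b(13)) = -135*(-1/3*3**2 + 13) = -135*(-1/3*9 + 13) = -135*(-3 + 13) = -135*10 = -1350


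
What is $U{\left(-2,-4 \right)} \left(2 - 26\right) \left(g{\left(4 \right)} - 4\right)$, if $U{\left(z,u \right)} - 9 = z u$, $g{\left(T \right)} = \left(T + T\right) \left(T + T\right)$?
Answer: $-24480$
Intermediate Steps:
$g{\left(T \right)} = 4 T^{2}$ ($g{\left(T \right)} = 2 T 2 T = 4 T^{2}$)
$U{\left(z,u \right)} = 9 + u z$ ($U{\left(z,u \right)} = 9 + z u = 9 + u z$)
$U{\left(-2,-4 \right)} \left(2 - 26\right) \left(g{\left(4 \right)} - 4\right) = \left(9 - -8\right) \left(2 - 26\right) \left(4 \cdot 4^{2} - 4\right) = \left(9 + 8\right) \left(- 24 \left(4 \cdot 16 - 4\right)\right) = 17 \left(- 24 \left(64 - 4\right)\right) = 17 \left(\left(-24\right) 60\right) = 17 \left(-1440\right) = -24480$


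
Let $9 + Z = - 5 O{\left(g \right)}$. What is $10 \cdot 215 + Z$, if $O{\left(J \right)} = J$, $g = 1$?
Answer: $2136$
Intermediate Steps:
$Z = -14$ ($Z = -9 - 5 = -14$)
$10 \cdot 215 + Z = 10 \cdot 215 - 14 = 2150 - 14 = 2136$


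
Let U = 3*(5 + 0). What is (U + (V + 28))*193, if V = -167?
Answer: -23932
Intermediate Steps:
U = 15 (U = 3*5 = 15)
(U + (V + 28))*193 = (15 + (-167 + 28))*193 = (15 - 139)*193 = -124*193 = -23932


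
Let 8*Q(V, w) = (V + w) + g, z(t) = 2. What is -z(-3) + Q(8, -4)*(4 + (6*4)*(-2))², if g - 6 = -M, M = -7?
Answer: 4112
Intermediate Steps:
g = 13 (g = 6 - 1*(-7) = 6 + 7 = 13)
Q(V, w) = 13/8 + V/8 + w/8 (Q(V, w) = ((V + w) + 13)/8 = (13 + V + w)/8 = 13/8 + V/8 + w/8)
-z(-3) + Q(8, -4)*(4 + (6*4)*(-2))² = -1*2 + (13/8 + (⅛)*8 + (⅛)*(-4))*(4 + (6*4)*(-2))² = -2 + (13/8 + 1 - ½)*(4 + 24*(-2))² = -2 + 17*(4 - 48)²/8 = -2 + (17/8)*(-44)² = -2 + (17/8)*1936 = -2 + 4114 = 4112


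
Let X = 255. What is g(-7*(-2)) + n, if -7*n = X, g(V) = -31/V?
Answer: -541/14 ≈ -38.643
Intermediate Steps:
n = -255/7 (n = -⅐*255 = -255/7 ≈ -36.429)
g(-7*(-2)) + n = -31/((-7*(-2))) - 255/7 = -31/14 - 255/7 = -541/14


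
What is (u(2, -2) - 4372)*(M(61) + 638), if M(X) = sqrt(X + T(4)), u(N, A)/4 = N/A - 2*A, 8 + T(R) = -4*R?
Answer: -2781680 - 4360*sqrt(37) ≈ -2.8082e+6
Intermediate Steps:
T(R) = -8 - 4*R
u(N, A) = -8*A + 4*N/A (u(N, A) = 4*(N/A - 2*A) = 4*(-2*A + N/A) = -8*A + 4*N/A)
M(X) = sqrt(-24 + X) (M(X) = sqrt(X + (-8 - 4*4)) = sqrt(X + (-8 - 16)) = sqrt(X - 24) = sqrt(-24 + X))
(u(2, -2) - 4372)*(M(61) + 638) = ((-8*(-2) + 4*2/(-2)) - 4372)*(sqrt(-24 + 61) + 638) = ((16 + 4*2*(-1/2)) - 4372)*(sqrt(37) + 638) = ((16 - 4) - 4372)*(638 + sqrt(37)) = (12 - 4372)*(638 + sqrt(37)) = -4360*(638 + sqrt(37)) = -2781680 - 4360*sqrt(37)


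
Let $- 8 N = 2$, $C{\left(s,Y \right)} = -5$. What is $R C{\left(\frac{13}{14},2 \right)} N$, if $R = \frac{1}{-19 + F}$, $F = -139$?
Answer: $- \frac{5}{632} \approx -0.0079114$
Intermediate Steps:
$R = - \frac{1}{158}$ ($R = \frac{1}{-19 - 139} = \frac{1}{-158} = - \frac{1}{158} \approx -0.0063291$)
$N = - \frac{1}{4}$ ($N = \left(- \frac{1}{8}\right) 2 = - \frac{1}{4} \approx -0.25$)
$R C{\left(\frac{13}{14},2 \right)} N = \left(- \frac{1}{158}\right) \left(-5\right) \left(- \frac{1}{4}\right) = \frac{5}{158} \left(- \frac{1}{4}\right) = - \frac{5}{632}$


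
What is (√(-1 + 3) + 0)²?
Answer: 2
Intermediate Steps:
(√(-1 + 3) + 0)² = (√2 + 0)² = (√2)² = 2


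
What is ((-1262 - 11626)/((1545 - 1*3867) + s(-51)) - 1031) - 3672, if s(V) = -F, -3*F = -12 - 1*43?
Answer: -32981099/7021 ≈ -4697.5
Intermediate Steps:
F = 55/3 (F = -(-12 - 1*43)/3 = -(-12 - 43)/3 = -⅓*(-55) = 55/3 ≈ 18.333)
s(V) = -55/3 (s(V) = -1*55/3 = -55/3)
((-1262 - 11626)/((1545 - 1*3867) + s(-51)) - 1031) - 3672 = ((-1262 - 11626)/((1545 - 1*3867) - 55/3) - 1031) - 3672 = (-12888/((1545 - 3867) - 55/3) - 1031) - 3672 = (-12888/(-2322 - 55/3) - 1031) - 3672 = (-12888/(-7021/3) - 1031) - 3672 = (-12888*(-3/7021) - 1031) - 3672 = (38664/7021 - 1031) - 3672 = -7199987/7021 - 3672 = -32981099/7021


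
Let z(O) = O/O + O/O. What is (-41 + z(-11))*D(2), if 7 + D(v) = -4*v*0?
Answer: 273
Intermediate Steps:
D(v) = -7 (D(v) = -7 - 4*v*0 = -7 + 0 = -7)
z(O) = 2 (z(O) = 1 + 1 = 2)
(-41 + z(-11))*D(2) = (-41 + 2)*(-7) = -39*(-7) = 273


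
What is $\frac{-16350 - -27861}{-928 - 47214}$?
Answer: $- \frac{11511}{48142} \approx -0.23911$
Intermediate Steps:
$\frac{-16350 - -27861}{-928 - 47214} = \frac{-16350 + 27861}{-48142} = 11511 \left(- \frac{1}{48142}\right) = - \frac{11511}{48142}$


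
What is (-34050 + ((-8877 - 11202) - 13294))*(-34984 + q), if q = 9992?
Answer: 1685035616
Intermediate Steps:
(-34050 + ((-8877 - 11202) - 13294))*(-34984 + q) = (-34050 + ((-8877 - 11202) - 13294))*(-34984 + 9992) = (-34050 + (-20079 - 13294))*(-24992) = (-34050 - 33373)*(-24992) = -67423*(-24992) = 1685035616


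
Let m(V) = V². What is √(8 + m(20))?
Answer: 2*√102 ≈ 20.199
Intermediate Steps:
√(8 + m(20)) = √(8 + 20²) = √(8 + 400) = √408 = 2*√102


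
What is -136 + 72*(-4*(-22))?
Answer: 6200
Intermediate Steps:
-136 + 72*(-4*(-22)) = -136 + 72*88 = -136 + 6336 = 6200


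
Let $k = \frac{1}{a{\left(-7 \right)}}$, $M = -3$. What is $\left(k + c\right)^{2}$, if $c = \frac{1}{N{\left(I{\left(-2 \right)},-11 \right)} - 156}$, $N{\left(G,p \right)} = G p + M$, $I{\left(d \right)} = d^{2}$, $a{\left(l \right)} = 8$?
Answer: $\frac{38025}{2637376} \approx 0.014418$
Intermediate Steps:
$N{\left(G,p \right)} = -3 + G p$ ($N{\left(G,p \right)} = G p - 3 = -3 + G p$)
$c = - \frac{1}{203}$ ($c = \frac{1}{\left(-3 + \left(-2\right)^{2} \left(-11\right)\right) - 156} = \frac{1}{\left(-3 + 4 \left(-11\right)\right) - 156} = \frac{1}{\left(-3 - 44\right) - 156} = \frac{1}{-47 - 156} = \frac{1}{-203} = - \frac{1}{203} \approx -0.0049261$)
$k = \frac{1}{8} \approx 0.125$
$\left(k + c\right)^{2} = \left(\frac{1}{8} - \frac{1}{203}\right)^{2} = \left(\frac{195}{1624}\right)^{2} = \frac{38025}{2637376}$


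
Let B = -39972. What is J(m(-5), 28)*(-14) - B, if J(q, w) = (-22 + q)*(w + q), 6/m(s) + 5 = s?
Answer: 1216034/25 ≈ 48641.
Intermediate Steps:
m(s) = 6/(-5 + s)
J(q, w) = (-22 + q)*(q + w)
J(m(-5), 28)*(-14) - B = ((6/(-5 - 5))**2 - 132/(-5 - 5) - 22*28 + (6/(-5 - 5))*28)*(-14) - 1*(-39972) = ((6/(-10))**2 - 132/(-10) - 616 + (6/(-10))*28)*(-14) + 39972 = ((6*(-1/10))**2 - 132*(-1)/10 - 616 + (6*(-1/10))*28)*(-14) + 39972 = ((-3/5)**2 - 22*(-3/5) - 616 - 3/5*28)*(-14) + 39972 = (9/25 + 66/5 - 616 - 84/5)*(-14) + 39972 = -15481/25*(-14) + 39972 = 216734/25 + 39972 = 1216034/25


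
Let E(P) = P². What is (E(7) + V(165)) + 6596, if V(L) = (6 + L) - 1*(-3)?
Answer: 6819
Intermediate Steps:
V(L) = 9 + L (V(L) = (6 + L) + 3 = 9 + L)
(E(7) + V(165)) + 6596 = (7² + (9 + 165)) + 6596 = (49 + 174) + 6596 = 223 + 6596 = 6819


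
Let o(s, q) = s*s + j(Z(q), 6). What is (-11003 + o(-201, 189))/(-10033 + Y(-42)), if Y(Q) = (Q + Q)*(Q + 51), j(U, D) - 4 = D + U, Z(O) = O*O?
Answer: -65129/10789 ≈ -6.0366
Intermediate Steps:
Z(O) = O²
j(U, D) = 4 + D + U (j(U, D) = 4 + (D + U) = 4 + D + U)
Y(Q) = 2*Q*(51 + Q) (Y(Q) = (2*Q)*(51 + Q) = 2*Q*(51 + Q))
o(s, q) = 10 + q² + s² (o(s, q) = s*s + (4 + 6 + q²) = s² + (10 + q²) = 10 + q² + s²)
(-11003 + o(-201, 189))/(-10033 + Y(-42)) = (-11003 + (10 + 189² + (-201)²))/(-10033 + 2*(-42)*(51 - 42)) = (-11003 + (10 + 35721 + 40401))/(-10033 + 2*(-42)*9) = (-11003 + 76132)/(-10033 - 756) = 65129/(-10789) = 65129*(-1/10789) = -65129/10789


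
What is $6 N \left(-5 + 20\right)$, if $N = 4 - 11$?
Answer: $-630$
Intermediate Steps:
$N = -7$
$6 N \left(-5 + 20\right) = 6 \left(-7\right) \left(-5 + 20\right) = \left(-42\right) 15 = -630$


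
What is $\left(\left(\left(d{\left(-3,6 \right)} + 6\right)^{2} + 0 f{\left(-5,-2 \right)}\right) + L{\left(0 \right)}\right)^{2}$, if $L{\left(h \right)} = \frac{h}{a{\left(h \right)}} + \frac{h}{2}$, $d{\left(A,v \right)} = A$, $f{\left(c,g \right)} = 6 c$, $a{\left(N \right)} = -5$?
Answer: $81$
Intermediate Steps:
$L{\left(h \right)} = \frac{3 h}{10}$ ($L{\left(h \right)} = \frac{h}{-5} + \frac{h}{2} = h \left(- \frac{1}{5}\right) + h \frac{1}{2} = - \frac{h}{5} + \frac{h}{2} = \frac{3 h}{10}$)
$\left(\left(\left(d{\left(-3,6 \right)} + 6\right)^{2} + 0 f{\left(-5,-2 \right)}\right) + L{\left(0 \right)}\right)^{2} = \left(\left(\left(-3 + 6\right)^{2} + 0 \cdot 6 \left(-5\right)\right) + \frac{3}{10} \cdot 0\right)^{2} = \left(\left(3^{2} + 0 \left(-30\right)\right) + 0\right)^{2} = \left(\left(9 + 0\right) + 0\right)^{2} = \left(9 + 0\right)^{2} = 9^{2} = 81$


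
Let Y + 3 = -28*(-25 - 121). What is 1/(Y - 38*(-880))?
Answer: 1/37525 ≈ 2.6649e-5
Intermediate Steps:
Y = 4085 (Y = -3 - 28*(-25 - 121) = -3 - 28*(-146) = -3 + 4088 = 4085)
1/(Y - 38*(-880)) = 1/(4085 - 38*(-880)) = 1/(4085 + 33440) = 1/37525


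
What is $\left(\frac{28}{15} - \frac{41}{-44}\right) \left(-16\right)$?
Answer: $- \frac{7388}{165} \approx -44.776$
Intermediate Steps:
$\left(\frac{28}{15} - \frac{41}{-44}\right) \left(-16\right) = \left(28 \cdot \frac{1}{15} - - \frac{41}{44}\right) \left(-16\right) = \left(\frac{28}{15} + \frac{41}{44}\right) \left(-16\right) = \frac{1847}{660} \left(-16\right) = - \frac{7388}{165}$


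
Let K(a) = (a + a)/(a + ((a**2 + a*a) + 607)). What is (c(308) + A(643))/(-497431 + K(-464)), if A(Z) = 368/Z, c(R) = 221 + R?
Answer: -146671728525/137769786164459 ≈ -0.0010646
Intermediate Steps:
K(a) = 2*a/(607 + a + 2*a**2) (K(a) = (2*a)/(a + ((a**2 + a**2) + 607)) = (2*a)/(a + (2*a**2 + 607)) = (2*a)/(a + (607 + 2*a**2)) = (2*a)/(607 + a + 2*a**2) = 2*a/(607 + a + 2*a**2))
(c(308) + A(643))/(-497431 + K(-464)) = ((221 + 308) + 368/643)/(-497431 + 2*(-464)/(607 - 464 + 2*(-464)**2)) = (529 + 368*(1/643))/(-497431 + 2*(-464)/(607 - 464 + 2*215296)) = (529 + 368/643)/(-497431 + 2*(-464)/(607 - 464 + 430592)) = 340515/(643*(-497431 + 2*(-464)/430735)) = 340515/(643*(-497431 + 2*(-464)*(1/430735))) = 340515/(643*(-497431 - 928/430735)) = 340515/(643*(-214260942713/430735)) = (340515/643)*(-430735/214260942713) = -146671728525/137769786164459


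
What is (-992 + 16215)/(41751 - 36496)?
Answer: 15223/5255 ≈ 2.8969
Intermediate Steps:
(-992 + 16215)/(41751 - 36496) = 15223/5255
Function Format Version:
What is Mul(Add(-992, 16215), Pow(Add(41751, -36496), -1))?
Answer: Rational(15223, 5255) ≈ 2.8969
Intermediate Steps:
Mul(Add(-992, 16215), Pow(Add(41751, -36496), -1)) = Mul(15223, Pow(5255, -1)) = Mul(15223, Rational(1, 5255)) = Rational(15223, 5255)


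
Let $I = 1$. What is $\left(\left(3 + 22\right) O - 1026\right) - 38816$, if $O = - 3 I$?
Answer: $-39917$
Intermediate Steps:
$O = -3$ ($O = \left(-3\right) 1 = -3$)
$\left(\left(3 + 22\right) O - 1026\right) - 38816 = \left(\left(3 + 22\right) \left(-3\right) - 1026\right) - 38816 = \left(25 \left(-3\right) - 1026\right) - 38816 = \left(-75 - 1026\right) - 38816 = -1101 - 38816 = -39917$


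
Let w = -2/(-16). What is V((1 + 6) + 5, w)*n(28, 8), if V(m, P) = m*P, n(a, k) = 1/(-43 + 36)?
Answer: -3/14 ≈ -0.21429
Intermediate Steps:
n(a, k) = -⅐ (n(a, k) = 1/(-7) = -⅐)
w = ⅛ (w = -2*(-1/16) = ⅛ ≈ 0.12500)
V(m, P) = P*m
V((1 + 6) + 5, w)*n(28, 8) = (((1 + 6) + 5)/8)*(-⅐) = ((7 + 5)/8)*(-⅐) = ((⅛)*12)*(-⅐) = (3/2)*(-⅐) = -3/14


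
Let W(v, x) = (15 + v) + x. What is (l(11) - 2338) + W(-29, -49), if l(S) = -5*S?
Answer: -2456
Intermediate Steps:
W(v, x) = 15 + v + x
(l(11) - 2338) + W(-29, -49) = (-5*11 - 2338) + (15 - 29 - 49) = (-55 - 2338) - 63 = -2393 - 63 = -2456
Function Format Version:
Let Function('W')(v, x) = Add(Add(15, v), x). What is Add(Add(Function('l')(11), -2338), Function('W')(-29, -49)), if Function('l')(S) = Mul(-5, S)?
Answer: -2456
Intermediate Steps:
Function('W')(v, x) = Add(15, v, x)
Add(Add(Function('l')(11), -2338), Function('W')(-29, -49)) = Add(Add(Mul(-5, 11), -2338), Add(15, -29, -49)) = Add(Add(-55, -2338), -63) = Add(-2393, -63) = -2456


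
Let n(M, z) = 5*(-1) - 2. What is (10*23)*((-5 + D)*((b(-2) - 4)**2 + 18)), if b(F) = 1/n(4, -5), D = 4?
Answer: -396290/49 ≈ -8087.5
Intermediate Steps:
n(M, z) = -7 (n(M, z) = -5 - 2 = -7)
b(F) = -1/7 (b(F) = 1/(-7) = -1/7)
(10*23)*((-5 + D)*((b(-2) - 4)**2 + 18)) = (10*23)*((-5 + 4)*((-1/7 - 4)**2 + 18)) = 230*(-((-29/7)**2 + 18)) = 230*(-(841/49 + 18)) = 230*(-1*1723/49) = 230*(-1723/49) = -396290/49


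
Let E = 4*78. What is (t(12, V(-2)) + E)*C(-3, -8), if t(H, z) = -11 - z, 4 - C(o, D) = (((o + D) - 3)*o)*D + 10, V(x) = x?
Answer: 99990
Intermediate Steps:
E = 312
C(o, D) = -6 - D*o*(-3 + D + o) (C(o, D) = 4 - ((((o + D) - 3)*o)*D + 10) = 4 - ((((D + o) - 3)*o)*D + 10) = 4 - (((-3 + D + o)*o)*D + 10) = 4 - ((o*(-3 + D + o))*D + 10) = 4 - (D*o*(-3 + D + o) + 10) = 4 - (10 + D*o*(-3 + D + o)) = 4 + (-10 - D*o*(-3 + D + o)) = -6 - D*o*(-3 + D + o))
(t(12, V(-2)) + E)*C(-3, -8) = ((-11 - 1*(-2)) + 312)*(-6 - 1*(-8)*(-3)² - 1*(-3)*(-8)² + 3*(-8)*(-3)) = ((-11 + 2) + 312)*(-6 - 1*(-8)*9 - 1*(-3)*64 + 72) = (-9 + 312)*(-6 + 72 + 192 + 72) = 303*330 = 99990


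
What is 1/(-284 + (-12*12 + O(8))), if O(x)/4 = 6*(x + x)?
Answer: -1/44 ≈ -0.022727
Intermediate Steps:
O(x) = 48*x (O(x) = 4*(6*(x + x)) = 4*(6*(2*x)) = 4*(12*x) = 48*x)
1/(-284 + (-12*12 + O(8))) = 1/(-284 + (-12*12 + 48*8)) = 1/(-284 + (-144 + 384)) = 1/(-284 + 240) = 1/(-44) = -1/44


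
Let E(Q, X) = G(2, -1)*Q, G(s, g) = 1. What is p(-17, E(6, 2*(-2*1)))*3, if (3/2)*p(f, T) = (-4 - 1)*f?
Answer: 170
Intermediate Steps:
E(Q, X) = Q (E(Q, X) = 1*Q = Q)
p(f, T) = -10*f/3 (p(f, T) = 2*((-4 - 1)*f)/3 = 2*(-5*f)/3 = -10*f/3)
p(-17, E(6, 2*(-2*1)))*3 = -10/3*(-17)*3 = (170/3)*3 = 170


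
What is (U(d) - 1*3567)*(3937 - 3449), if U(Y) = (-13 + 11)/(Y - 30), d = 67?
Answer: -64406728/37 ≈ -1.7407e+6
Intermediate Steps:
U(Y) = -2/(-30 + Y)
(U(d) - 1*3567)*(3937 - 3449) = (-2/(-30 + 67) - 1*3567)*(3937 - 3449) = (-2/37 - 3567)*488 = -131981/37*488 = -64406728/37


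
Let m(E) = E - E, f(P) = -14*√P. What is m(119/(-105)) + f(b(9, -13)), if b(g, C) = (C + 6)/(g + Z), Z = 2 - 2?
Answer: -14*I*√7/3 ≈ -12.347*I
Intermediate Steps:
Z = 0
b(g, C) = (6 + C)/g (b(g, C) = (C + 6)/(g + 0) = (6 + C)/g)
m(E) = 0
m(119/(-105)) + f(b(9, -13)) = 0 - 14*√(6 - 13)/3 = 0 - 14*I*√7/3 = -14*I*√7/3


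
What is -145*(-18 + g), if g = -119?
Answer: 19865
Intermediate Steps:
-145*(-18 + g) = -145*(-18 - 119) = -145*(-137) = 19865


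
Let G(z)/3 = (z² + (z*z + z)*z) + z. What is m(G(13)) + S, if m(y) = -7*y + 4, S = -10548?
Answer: -64052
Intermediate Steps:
G(z) = 3*z + 3*z² + 3*z*(z + z²) (G(z) = 3*((z² + (z*z + z)*z) + z) = 3*((z² + (z² + z)*z) + z) = 3*((z² + (z + z²)*z) + z) = 3*((z² + z*(z + z²)) + z) = 3*(z + z² + z*(z + z²)) = 3*z + 3*z² + 3*z*(z + z²))
m(y) = 4 - 7*y
m(G(13)) + S = (4 - 21*13*(1 + 13² + 2*13)) - 10548 = (4 - 21*13*(1 + 169 + 26)) - 10548 = (4 - 21*13*196) - 10548 = (4 - 7*7644) - 10548 = (4 - 53508) - 10548 = -53504 - 10548 = -64052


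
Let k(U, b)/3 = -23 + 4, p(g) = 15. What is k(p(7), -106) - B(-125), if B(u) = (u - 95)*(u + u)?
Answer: -55057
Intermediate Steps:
k(U, b) = -57 (k(U, b) = 3*(-23 + 4) = 3*(-19) = -57)
B(u) = 2*u*(-95 + u) (B(u) = (-95 + u)*(2*u) = 2*u*(-95 + u))
k(p(7), -106) - B(-125) = -57 - 2*(-125)*(-95 - 125) = -57 - 2*(-125)*(-220) = -57 - 1*55000 = -57 - 55000 = -55057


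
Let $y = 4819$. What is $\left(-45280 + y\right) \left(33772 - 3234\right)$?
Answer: $-1235598018$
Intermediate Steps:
$\left(-45280 + y\right) \left(33772 - 3234\right) = \left(-45280 + 4819\right) \left(33772 - 3234\right) = \left(-40461\right) 30538 = -1235598018$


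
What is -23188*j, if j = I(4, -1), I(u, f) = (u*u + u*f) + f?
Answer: -255068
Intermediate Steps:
I(u, f) = f + u² + f*u (I(u, f) = (u² + f*u) + f = f + u² + f*u)
j = 11 (j = -1 + 4² - 1*4 = -1 + 16 - 4 = 11)
-23188*j = -23188*11 = -255068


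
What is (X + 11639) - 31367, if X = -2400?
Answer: -22128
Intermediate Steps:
(X + 11639) - 31367 = (-2400 + 11639) - 31367 = 9239 - 31367 = -22128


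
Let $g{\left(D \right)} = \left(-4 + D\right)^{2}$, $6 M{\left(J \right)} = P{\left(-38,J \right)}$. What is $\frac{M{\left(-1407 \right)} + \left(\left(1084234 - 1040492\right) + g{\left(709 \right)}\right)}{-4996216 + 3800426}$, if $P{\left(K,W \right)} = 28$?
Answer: $- \frac{324463}{717474} \approx -0.45223$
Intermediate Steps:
$M{\left(J \right)} = \frac{14}{3}$ ($M{\left(J \right)} = \frac{1}{6} \cdot 28 = \frac{14}{3}$)
$\frac{M{\left(-1407 \right)} + \left(\left(1084234 - 1040492\right) + g{\left(709 \right)}\right)}{-4996216 + 3800426} = \frac{\frac{14}{3} + \left(\left(1084234 - 1040492\right) + \left(-4 + 709\right)^{2}\right)}{-4996216 + 3800426} = \frac{\frac{14}{3} + \left(43742 + 705^{2}\right)}{-1195790} = \left(\frac{14}{3} + \left(43742 + 497025\right)\right) \left(- \frac{1}{1195790}\right) = \left(\frac{14}{3} + 540767\right) \left(- \frac{1}{1195790}\right) = \frac{1622315}{3} \left(- \frac{1}{1195790}\right) = - \frac{324463}{717474}$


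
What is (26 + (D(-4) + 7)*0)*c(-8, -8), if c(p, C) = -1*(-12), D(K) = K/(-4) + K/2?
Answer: 312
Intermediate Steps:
D(K) = K/4 (D(K) = K*(-¼) + K*(½) = -K/4 + K/2 = K/4)
c(p, C) = 12
(26 + (D(-4) + 7)*0)*c(-8, -8) = (26 + ((¼)*(-4) + 7)*0)*12 = (26 + (-1 + 7)*0)*12 = (26 + 6*0)*12 = (26 + 0)*12 = 26*12 = 312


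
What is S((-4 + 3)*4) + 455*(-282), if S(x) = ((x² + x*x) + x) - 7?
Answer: -128289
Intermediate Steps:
S(x) = -7 + x + 2*x² (S(x) = ((x² + x²) + x) - 7 = (2*x² + x) - 7 = (x + 2*x²) - 7 = -7 + x + 2*x²)
S((-4 + 3)*4) + 455*(-282) = (-7 + (-4 + 3)*4 + 2*((-4 + 3)*4)²) + 455*(-282) = (-7 - 1*4 + 2*(-1*4)²) - 128310 = (-7 - 4 + 2*(-4)²) - 128310 = (-7 - 4 + 2*16) - 128310 = (-7 - 4 + 32) - 128310 = 21 - 128310 = -128289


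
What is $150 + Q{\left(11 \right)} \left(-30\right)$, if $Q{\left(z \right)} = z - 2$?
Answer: $-120$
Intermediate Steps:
$Q{\left(z \right)} = -2 + z$
$150 + Q{\left(11 \right)} \left(-30\right) = 150 + \left(-2 + 11\right) \left(-30\right) = 150 + 9 \left(-30\right) = 150 - 270 = -120$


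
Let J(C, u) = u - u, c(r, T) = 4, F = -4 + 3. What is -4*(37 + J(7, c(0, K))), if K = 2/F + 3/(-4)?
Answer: -148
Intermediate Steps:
F = -1
K = -11/4 (K = 2/(-1) + 3/(-4) = 2*(-1) + 3*(-1/4) = -2 - 3/4 = -11/4 ≈ -2.7500)
J(C, u) = 0
-4*(37 + J(7, c(0, K))) = -4*(37 + 0) = -4*37 = -148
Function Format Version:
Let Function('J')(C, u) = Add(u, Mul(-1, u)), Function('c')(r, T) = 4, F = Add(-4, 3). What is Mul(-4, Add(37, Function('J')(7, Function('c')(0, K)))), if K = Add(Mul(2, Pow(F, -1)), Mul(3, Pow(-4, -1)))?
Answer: -148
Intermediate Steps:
F = -1
K = Rational(-11, 4) (K = Add(Mul(2, Pow(-1, -1)), Mul(3, Pow(-4, -1))) = Add(Mul(2, -1), Mul(3, Rational(-1, 4))) = Add(-2, Rational(-3, 4)) = Rational(-11, 4) ≈ -2.7500)
Function('J')(C, u) = 0
Mul(-4, Add(37, Function('J')(7, Function('c')(0, K)))) = Mul(-4, Add(37, 0)) = Mul(-4, 37) = -148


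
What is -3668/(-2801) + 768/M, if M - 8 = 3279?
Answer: 14207884/9206887 ≈ 1.5432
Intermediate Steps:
M = 3287 (M = 8 + 3279 = 3287)
-3668/(-2801) + 768/M = -3668/(-2801) + 768/3287 = -3668*(-1/2801) + 768*(1/3287) = 3668/2801 + 768/3287 = 14207884/9206887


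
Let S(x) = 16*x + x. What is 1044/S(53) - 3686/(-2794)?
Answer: 3119011/1258697 ≈ 2.4780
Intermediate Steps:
S(x) = 17*x
1044/S(53) - 3686/(-2794) = 1044/((17*53)) - 3686/(-2794) = 1044/901 - 3686*(-1/2794) = 1044*(1/901) + 1843/1397 = 1044/901 + 1843/1397 = 3119011/1258697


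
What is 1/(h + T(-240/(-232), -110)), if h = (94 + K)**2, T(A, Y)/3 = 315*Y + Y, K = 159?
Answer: -1/40271 ≈ -2.4832e-5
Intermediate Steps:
T(A, Y) = 948*Y (T(A, Y) = 3*(315*Y + Y) = 3*(316*Y) = 948*Y)
h = 64009 (h = (94 + 159)**2 = 253**2 = 64009)
1/(h + T(-240/(-232), -110)) = 1/(64009 + 948*(-110)) = 1/(64009 - 104280) = 1/(-40271) = -1/40271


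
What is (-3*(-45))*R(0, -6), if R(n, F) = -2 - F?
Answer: 540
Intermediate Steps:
(-3*(-45))*R(0, -6) = (-3*(-45))*(-2 - 1*(-6)) = 135*(-2 + 6) = 135*4 = 540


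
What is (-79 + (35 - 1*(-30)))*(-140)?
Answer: 1960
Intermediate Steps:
(-79 + (35 - 1*(-30)))*(-140) = (-79 + (35 + 30))*(-140) = (-79 + 65)*(-140) = -14*(-140) = 1960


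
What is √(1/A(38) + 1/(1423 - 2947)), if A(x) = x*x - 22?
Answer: √170561/60198 ≈ 0.0068605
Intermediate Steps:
A(x) = -22 + x² (A(x) = x² - 22 = -22 + x²)
√(1/A(38) + 1/(1423 - 2947)) = √(1/(-22 + 38²) + 1/(1423 - 2947)) = √(1/(-22 + 1444) + 1/(-1524)) = √(1/1422 - 1/1524) = √(17/361188) = √170561/60198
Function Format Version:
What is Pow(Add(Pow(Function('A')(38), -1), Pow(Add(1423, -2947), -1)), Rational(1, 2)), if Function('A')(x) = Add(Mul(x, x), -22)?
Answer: Mul(Rational(1, 60198), Pow(170561, Rational(1, 2))) ≈ 0.0068605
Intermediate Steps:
Function('A')(x) = Add(-22, Pow(x, 2)) (Function('A')(x) = Add(Pow(x, 2), -22) = Add(-22, Pow(x, 2)))
Pow(Add(Pow(Function('A')(38), -1), Pow(Add(1423, -2947), -1)), Rational(1, 2)) = Pow(Add(Pow(Add(-22, Pow(38, 2)), -1), Pow(Add(1423, -2947), -1)), Rational(1, 2)) = Pow(Add(Pow(Add(-22, 1444), -1), Pow(-1524, -1)), Rational(1, 2)) = Pow(Add(Pow(1422, -1), Rational(-1, 1524)), Rational(1, 2)) = Pow(Add(Rational(1, 1422), Rational(-1, 1524)), Rational(1, 2)) = Pow(Rational(17, 361188), Rational(1, 2)) = Mul(Rational(1, 60198), Pow(170561, Rational(1, 2)))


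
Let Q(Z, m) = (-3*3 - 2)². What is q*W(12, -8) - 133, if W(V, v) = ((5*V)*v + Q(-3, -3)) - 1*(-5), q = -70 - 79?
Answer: 52613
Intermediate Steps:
q = -149
Q(Z, m) = 121 (Q(Z, m) = (-9 - 2)² = (-11)² = 121)
W(V, v) = 126 + 5*V*v (W(V, v) = ((5*V)*v + 121) - 1*(-5) = (5*V*v + 121) + 5 = (121 + 5*V*v) + 5 = 126 + 5*V*v)
q*W(12, -8) - 133 = -149*(126 + 5*12*(-8)) - 133 = -149*(126 - 480) - 133 = -149*(-354) - 133 = 52746 - 133 = 52613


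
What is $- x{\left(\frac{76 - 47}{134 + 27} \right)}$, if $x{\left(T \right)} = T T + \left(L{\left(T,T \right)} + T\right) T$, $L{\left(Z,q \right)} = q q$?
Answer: $- \frac{295191}{4173281} \approx -0.070734$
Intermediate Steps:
$L{\left(Z,q \right)} = q^{2}$
$x{\left(T \right)} = T^{2} + T \left(T + T^{2}\right)$ ($x{\left(T \right)} = T T + \left(T^{2} + T\right) T = T^{2} + \left(T + T^{2}\right) T = T^{2} + T \left(T + T^{2}\right)$)
$- x{\left(\frac{76 - 47}{134 + 27} \right)} = - \left(\frac{76 - 47}{134 + 27}\right)^{2} \left(2 + \frac{76 - 47}{134 + 27}\right) = - \left(\frac{29}{161}\right)^{2} \left(2 + \frac{29}{161}\right) = - \frac{841 \cdot 351}{25921 \cdot 161} = \left(-1\right) \frac{295191}{4173281} = - \frac{295191}{4173281}$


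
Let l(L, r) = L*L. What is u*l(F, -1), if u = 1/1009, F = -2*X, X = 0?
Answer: 0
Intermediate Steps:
F = 0 (F = -2*0 = 0)
l(L, r) = L**2
u = 1/1009 ≈ 0.00099108
u*l(F, -1) = (1/1009)*0**2 = (1/1009)*0 = 0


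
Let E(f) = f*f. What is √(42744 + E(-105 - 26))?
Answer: √59905 ≈ 244.75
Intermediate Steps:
E(f) = f²
√(42744 + E(-105 - 26)) = √(42744 + (-105 - 26)²) = √(42744 + (-131)²) = √(42744 + 17161) = √59905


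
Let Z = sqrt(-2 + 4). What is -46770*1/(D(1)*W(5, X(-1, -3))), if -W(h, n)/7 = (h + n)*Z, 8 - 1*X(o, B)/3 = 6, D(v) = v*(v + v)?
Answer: 23385*sqrt(2)/154 ≈ 214.75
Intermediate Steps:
D(v) = 2*v**2 (D(v) = v*(2*v) = 2*v**2)
Z = sqrt(2) ≈ 1.4142
X(o, B) = 6 (X(o, B) = 24 - 3*6 = 24 - 18 = 6)
W(h, n) = -7*sqrt(2)*(h + n) (W(h, n) = -7*(h + n)*sqrt(2) = -7*sqrt(2)*(h + n))
-46770*1/(D(1)*W(5, X(-1, -3))) = -46770*sqrt(2)/(28*(-1*5 - 1*6)) = -46770*sqrt(2)/(28*(-5 - 6)) = -46770*(-sqrt(2)/308) = -(-23385)*sqrt(2)/154 = 23385*sqrt(2)/154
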